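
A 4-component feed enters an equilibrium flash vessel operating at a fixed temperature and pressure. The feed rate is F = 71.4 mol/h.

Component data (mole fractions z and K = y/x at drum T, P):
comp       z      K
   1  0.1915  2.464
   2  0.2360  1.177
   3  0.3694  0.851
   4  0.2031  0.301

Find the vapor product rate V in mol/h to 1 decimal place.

Let ψ = V/F and solve Σ zᵢ(Kᵢ−1)/(1+ψ(Kᵢ−1)) = 0.
Feasibility: ΣzᵢKᵢ = 1.1251, Σzᵢ/Kᵢ = 1.3871 — both > 1, two phases present.
Newton iteration, ψ⁰ = 0.43:
  ψ = 0.4300: g = -0.05092, g' = -0.3732 → ψ = 0.2936
  ψ = 0.2936: g = -0.00038, g' = -0.3735 → ψ = 0.2925
Converged at ψ = 0.2925.
Then V = ψ·F = 0.2925·71.4 = 20.9 mol/h and L = F − V = 50.5 mol/h.

V = 20.9 mol/h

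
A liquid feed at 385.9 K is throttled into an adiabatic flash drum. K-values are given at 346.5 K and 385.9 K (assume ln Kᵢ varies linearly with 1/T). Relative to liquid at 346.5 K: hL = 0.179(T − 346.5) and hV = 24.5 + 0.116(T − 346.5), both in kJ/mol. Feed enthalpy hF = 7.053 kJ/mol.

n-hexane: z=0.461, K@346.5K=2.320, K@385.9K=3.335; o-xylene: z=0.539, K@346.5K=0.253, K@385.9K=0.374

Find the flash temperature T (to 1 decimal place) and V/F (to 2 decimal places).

T = 351.5 K, V/F = 0.25

Adiabatic flash: solve Rachford–Rice at each trial T, then check hF = ψ·hV(T) + (1−ψ)·hL(T).
  T = 346.5 K: K = (2.320, 0.253), RR gives ψ = 0.209, H_out = 5.116 kJ/mol
  T = 385.9 K: K = (3.335, 0.374), RR gives ψ = 0.506, H_out = 18.185 kJ/mol
  T = 366.2 K: K = (2.809, 0.311), RR gives ψ = 0.371, H_out = 12.155 kJ/mol
  T = 356.4 K: K = (2.561, 0.281), RR gives ψ = 0.296, H_out = 8.843 kJ/mol
  T = 351.4 K: K = (2.438, 0.267), RR gives ψ = 0.254, H_out = 7.021 kJ/mol
  T = 353.9 K: K = (2.499, 0.274), RR gives ψ = 0.275, H_out = 7.946 kJ/mol
  T = 352.6 K: K = (2.467, 0.270), RR gives ψ = 0.264, H_out = 7.468 kJ/mol
Linear interpolation between T = 351.4 (H_out = 7.021) and T = 352.6 (H_out = 7.468) on hF = 7.053 gives T ≈ 351.5 K, at which ψ = 0.25.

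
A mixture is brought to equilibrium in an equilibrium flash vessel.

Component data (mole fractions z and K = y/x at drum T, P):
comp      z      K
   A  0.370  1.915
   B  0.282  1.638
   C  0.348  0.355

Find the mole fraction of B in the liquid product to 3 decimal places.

Iterate (Newton) starting at ψ = 0.6:
  ψ = 0.600: g = -0.0175, g' = -0.574 → ψ = 0.570
  ψ = 0.570: g = -0.0003, g' = -0.557 → ψ = 0.569
Converged at ψ = 0.569.
Compositions from xᵢ = zᵢ/(1+ψ(Kᵢ−1)), yᵢ = Kᵢxᵢ:
  A: x = 0.243, y = 0.466
  B: x = 0.207, y = 0.339
  C: x = 0.550, y = 0.195

x_B = 0.207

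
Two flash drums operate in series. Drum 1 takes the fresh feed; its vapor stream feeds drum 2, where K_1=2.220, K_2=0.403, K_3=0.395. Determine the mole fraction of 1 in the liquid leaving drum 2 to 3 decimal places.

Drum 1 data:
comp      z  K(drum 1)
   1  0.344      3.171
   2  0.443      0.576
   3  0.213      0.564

Drum 1:
Newton iteration, ψ₁⁰ = 0.5:
  ψ₁ = 0.500: g = 0.0010, g' = -0.567 → ψ₁ = 0.502
Converged at ψ₁ = 0.502.
Drum-1 compositions:
  1: x = 0.165, y = 0.522
  2: x = 0.563, y = 0.324
  3: x = 0.273, y = 0.154
Drum-2 feed = drum-1 vapor: z₂ = (0.5221, 0.3241, 0.1538).
Drum 2:
Rachford–Rice: g(ψ₂) = Σ zᵢ(Kᵢ−1)/(1+ψ₂(Kᵢ−1)) = 0.
g(0) = ΣzᵢKᵢ − 1 = 0.350 and g(1) = 1 − Σzᵢ/Kᵢ = -0.429, so a root lies in (0, 1).
Iterate (Newton) starting at ψ₂ = 0.49:
  ψ₂ = 0.490: g = -0.0071, g' = -0.649 → ψ₂ = 0.479
Converged at ψ₂ = 0.479.
  1: x = 0.330, y = 0.732
  2: x = 0.454, y = 0.183
  3: x = 0.217, y = 0.086

x_1 (drum 2) = 0.330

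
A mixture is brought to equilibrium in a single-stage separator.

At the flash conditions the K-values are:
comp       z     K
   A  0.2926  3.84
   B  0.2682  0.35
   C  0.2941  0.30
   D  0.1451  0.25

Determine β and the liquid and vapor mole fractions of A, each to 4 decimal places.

β = 0.1740, x_A = 0.1958, y_A = 0.7520

Let β = V/F and solve Σ zᵢ(Kᵢ−1)/(1+β(Kᵢ−1)) = 0.
Feasibility: ΣzᵢKᵢ = 1.3420, Σzᵢ/Kᵢ = 2.4032 — both > 1, two phases present.
Newton iteration, β⁰ = 0.59:
  β = 0.5900: g = -0.51811, g' = -1.3086 → β = 0.1941
  β = 0.1941: g = -0.02939, g' = -1.4340 → β = 0.1736
  β = 0.1736: g = 0.00063, g' = -1.4974 → β = 0.1740
Converged at β = 0.1740.
Compositions from xᵢ = zᵢ/(1+β(Kᵢ−1)), yᵢ = Kᵢxᵢ:
  A: x = 0.1958, y = 0.7520
  B: x = 0.3024, y = 0.1058
  C: x = 0.3349, y = 0.1005
  D: x = 0.1669, y = 0.0417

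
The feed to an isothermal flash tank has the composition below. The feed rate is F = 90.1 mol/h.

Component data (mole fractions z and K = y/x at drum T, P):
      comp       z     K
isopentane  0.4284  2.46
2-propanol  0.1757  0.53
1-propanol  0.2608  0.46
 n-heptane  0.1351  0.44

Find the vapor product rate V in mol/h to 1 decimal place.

Rachford–Rice: g(ψ) = Σ zᵢ(Kᵢ−1)/(1+ψ(Kᵢ−1)) = 0.
g(0) = ΣzᵢKᵢ − 1 = 0.3264 and g(1) = 1 − Σzᵢ/Kᵢ = -0.3797, so a root lies in (0, 1).
Newton iteration, ψ⁰ = 0.44:
  ψ = 0.4400: g = -0.00840, g' = -0.6057 → ψ = 0.4261
  ψ = 0.4261: g = 0.00002, g' = -0.6091 → ψ = 0.4262
Converged at ψ = 0.4262.
Then V = ψ·F = 0.4262·90.1 = 38.4 mol/h and L = F − V = 51.7 mol/h.

V = 38.4 mol/h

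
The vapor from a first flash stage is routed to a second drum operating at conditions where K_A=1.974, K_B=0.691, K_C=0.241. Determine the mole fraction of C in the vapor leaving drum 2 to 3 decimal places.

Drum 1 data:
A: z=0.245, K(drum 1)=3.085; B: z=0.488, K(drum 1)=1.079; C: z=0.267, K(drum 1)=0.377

y_C (drum 2) = 0.042

Drum 1:
Newton–Raphson from ψ₁ = 0.5:
  ψ₁ = 0.500: g = 0.0456, g' = -0.477 → ψ₁ = 0.596
Converged at ψ₁ = 0.596.
Drum-1 compositions:
  A: x = 0.109, y = 0.337
  B: x = 0.466, y = 0.503
  C: x = 0.425, y = 0.160
Drum-2 feed = drum-1 vapor: z₂ = (0.3370, 0.5029, 0.1601).
Drum 2:
Iterate (Newton) starting at ψ₂ = 0.33:
  ψ₂ = 0.330: g = -0.0868, g' = -0.407 → ψ₂ = 0.117
Converged at ψ₂ = 0.117.
  A: x = 0.302, y = 0.597
  B: x = 0.522, y = 0.361
  C: x = 0.176, y = 0.042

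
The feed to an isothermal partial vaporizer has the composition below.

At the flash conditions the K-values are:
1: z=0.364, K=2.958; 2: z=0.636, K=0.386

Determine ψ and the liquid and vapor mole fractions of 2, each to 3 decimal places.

Rachford–Rice: g(ψ) = Σ zᵢ(Kᵢ−1)/(1+ψ(Kᵢ−1)) = 0.
g(0) = ΣzᵢKᵢ − 1 = 0.322 and g(1) = 1 − Σzᵢ/Kᵢ = -0.771, so a root lies in (0, 1).
Binary case is linear: z₁(K₁−1)(1+ψ(K₂−1)) + z₂(K₂−1)(1+ψ(K₁−1)) = 0
⇒ ψ = [z₁(K₁−1)+z₂(K₂−1)] / [−(K₁−1)(K₂−1)] = 0.3222/1.2022 = 0.268
Compositions from xᵢ = zᵢ/(1+ψ(Kᵢ−1)), yᵢ = Kᵢxᵢ:
  1: x = 0.239, y = 0.706
  2: x = 0.761, y = 0.294

ψ = 0.268, x_2 = 0.761, y_2 = 0.294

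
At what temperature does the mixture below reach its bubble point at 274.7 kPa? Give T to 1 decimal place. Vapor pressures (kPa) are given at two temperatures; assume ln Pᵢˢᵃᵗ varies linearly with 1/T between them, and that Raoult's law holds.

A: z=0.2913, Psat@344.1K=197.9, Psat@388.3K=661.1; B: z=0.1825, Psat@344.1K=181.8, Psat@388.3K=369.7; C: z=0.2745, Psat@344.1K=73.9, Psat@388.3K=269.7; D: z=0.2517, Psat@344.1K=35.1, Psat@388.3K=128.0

T = 376.0 K

Bubble-point temperature: ΣzᵢPᵢˢᵃᵗ(T) = P. Interpolate ln Pᵢˢᵃᵗ = aᵢ + bᵢ/T.
  T = 344.1 K: ΣzᵢPᵢˢᵃᵗ = 119.95 kPa
  T = 388.3 K: ΣzᵢPᵢˢᵃᵗ = 366.30 kPa
  T = 366.2 K: ΣzᵢPᵢˢᵃᵗ = 215.45 kPa
  T = 377.2 K: ΣzᵢPᵢˢᵃᵗ = 282.41 kPa
  T = 371.7 K: ΣzᵢPᵢˢᵃᵗ = 247.08 kPa
  T = 374.4 K: ΣzᵢPᵢˢᵃᵗ = 263.94 kPa
Interpolating between 374.4 K and 377.2 K gives T ≈ 376.0 K.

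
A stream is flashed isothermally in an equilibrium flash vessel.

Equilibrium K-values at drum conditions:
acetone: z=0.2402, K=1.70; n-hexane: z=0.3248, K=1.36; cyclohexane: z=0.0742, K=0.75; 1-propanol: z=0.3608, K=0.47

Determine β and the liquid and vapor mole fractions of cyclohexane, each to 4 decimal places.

β = 0.2888, x_cyclohexane = 0.0800, y_cyclohexane = 0.0600

Iterate (Newton) starting at β = 0.5:
  β = 0.5000: g = -0.05773, g' = -0.2885 → β = 0.2999
  β = 0.2999: g = -0.00291, g' = -0.2634 → β = 0.2888
Converged at β = 0.2888.
Compositions from xᵢ = zᵢ/(1+β(Kᵢ−1)), yᵢ = Kᵢxᵢ:
  acetone: x = 0.1998, y = 0.3397
  n-hexane: x = 0.2942, y = 0.4001
  cyclohexane: x = 0.0800, y = 0.0600
  1-propanol: x = 0.4260, y = 0.2002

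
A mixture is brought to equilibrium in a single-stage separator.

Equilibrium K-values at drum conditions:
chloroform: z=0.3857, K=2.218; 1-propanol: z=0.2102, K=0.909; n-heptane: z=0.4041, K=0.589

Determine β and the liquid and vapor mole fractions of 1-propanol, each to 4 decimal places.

β = 0.6999, x_1-propanol = 0.2245, y_1-propanol = 0.2041

Rachford–Rice: g(β) = Σ zᵢ(Kᵢ−1)/(1+β(Kᵢ−1)) = 0.
Check two-phase: ΣzᵢKᵢ = 1.2846 > 1 and Σzᵢ/Kᵢ = 1.0912 > 1, so g(0) = 0.2846 > 0 and g(1) = -0.0912 < 0.
Iterate (Newton) starting at β = 0.5:
  β = 0.5000: g = 0.06289, g' = -0.3311 → β = 0.6900
  β = 0.6900: g = 0.00303, g' = -0.3039 → β = 0.6999
Converged at β = 0.6999.
Compositions from xᵢ = zᵢ/(1+β(Kᵢ−1)), yᵢ = Kᵢxᵢ:
  chloroform: x = 0.2082, y = 0.4618
  1-propanol: x = 0.2245, y = 0.2041
  n-heptane: x = 0.5673, y = 0.3341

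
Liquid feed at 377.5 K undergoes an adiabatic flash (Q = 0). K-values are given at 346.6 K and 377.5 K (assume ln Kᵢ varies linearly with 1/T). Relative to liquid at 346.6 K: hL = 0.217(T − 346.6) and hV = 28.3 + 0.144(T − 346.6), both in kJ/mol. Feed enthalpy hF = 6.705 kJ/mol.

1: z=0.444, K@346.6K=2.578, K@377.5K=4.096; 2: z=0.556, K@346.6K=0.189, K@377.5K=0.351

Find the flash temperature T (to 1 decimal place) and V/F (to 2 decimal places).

Adiabatic flash: solve Rachford–Rice at each trial T, then check hF = ψ·hV(T) + (1−ψ)·hL(T).
  T = 346.6 K: K = (2.578, 0.189), RR gives ψ = 0.195, H_out = 5.522 kJ/mol
  T = 377.5 K: K = (4.096, 0.351), RR gives ψ = 0.505, H_out = 19.846 kJ/mol
  T = 362.1 K: K = (3.284, 0.261), RR gives ψ = 0.358, H_out = 13.079 kJ/mol
  T = 354.4 K: K = (2.920, 0.223), RR gives ψ = 0.282, H_out = 9.512 kJ/mol
  T = 350.5 K: K = (2.745, 0.206), RR gives ψ = 0.240, H_out = 7.580 kJ/mol
  T = 348.6 K: K = (2.663, 0.197), RR gives ψ = 0.219, H_out = 6.596 kJ/mol
Linear interpolation between T = 348.6 (H_out = 6.596) and T = 350.5 (H_out = 7.580) on hF = 6.705 gives T ≈ 348.8 K, at which ψ = 0.22.

T = 348.8 K, V/F = 0.22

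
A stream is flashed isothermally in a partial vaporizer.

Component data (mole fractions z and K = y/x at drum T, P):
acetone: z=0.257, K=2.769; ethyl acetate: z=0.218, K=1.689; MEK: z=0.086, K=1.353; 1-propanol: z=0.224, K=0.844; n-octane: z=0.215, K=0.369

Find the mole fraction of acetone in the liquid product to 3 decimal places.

x_acetone = 0.107

Let β = V/F and solve Σ zᵢ(Kᵢ−1)/(1+β(Kᵢ−1)) = 0.
Check two-phase: ΣzᵢKᵢ = 1.465 > 1 and Σzᵢ/Kᵢ = 1.134 > 1, so g(0) = 0.465 > 0 and g(1) = -0.134 < 0.
Newton iteration, β⁰ = 0.48:
  β = 0.480: g = 0.1523, g' = -0.484 → β = 0.795
  β = 0.795: g = -0.0023, g' = -0.540 → β = 0.790
Converged at β = 0.790.
Compositions from xᵢ = zᵢ/(1+β(Kᵢ−1)), yᵢ = Kᵢxᵢ:
  acetone: x = 0.107, y = 0.297
  ethyl acetate: x = 0.141, y = 0.238
  MEK: x = 0.067, y = 0.091
  1-propanol: x = 0.256, y = 0.216
  n-octane: x = 0.429, y = 0.158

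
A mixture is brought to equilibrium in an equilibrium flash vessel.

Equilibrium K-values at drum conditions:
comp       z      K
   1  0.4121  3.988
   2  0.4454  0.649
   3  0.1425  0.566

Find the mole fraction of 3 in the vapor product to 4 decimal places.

Material balance + equilibrium reduce to Σ zᵢ(Kᵢ−1)/(1+β(Kᵢ−1)) = 0.
Check two-phase: ΣzᵢKᵢ = 2.0132 > 1 and Σzᵢ/Kᵢ = 1.0414 > 1, so g(0) = 1.0132 > 0 and g(1) = -0.0414 < 0.
Iterate (Newton) starting at β = 0.33:
  β = 0.3300: g = 0.37101, g' = -1.0396 → β = 0.6869
  β = 0.6869: g = 0.10929, g' = -0.5446 → β = 0.8875
  β = 0.8875: g = 0.00950, g' = -0.4626 → β = 0.9081
  β = 0.9081: g = 0.00005, g' = -0.4582 → β = 0.9082
Converged at β = 0.9082.
Compositions from xᵢ = zᵢ/(1+β(Kᵢ−1)), yᵢ = Kᵢxᵢ:
  1: x = 0.1110, y = 0.4425
  2: x = 0.6538, y = 0.4243
  3: x = 0.2352, y = 0.1331

y_3 = 0.1331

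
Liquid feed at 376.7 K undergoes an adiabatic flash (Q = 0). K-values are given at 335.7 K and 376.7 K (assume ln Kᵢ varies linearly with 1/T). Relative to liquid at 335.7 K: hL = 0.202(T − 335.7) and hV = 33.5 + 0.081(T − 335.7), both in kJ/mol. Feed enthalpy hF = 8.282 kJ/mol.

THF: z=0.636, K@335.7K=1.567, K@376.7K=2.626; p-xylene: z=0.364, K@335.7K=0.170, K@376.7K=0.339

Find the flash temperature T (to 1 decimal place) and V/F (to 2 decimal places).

T = 339.8 K, V/F = 0.23

Adiabatic flash: solve Rachford–Rice at each trial T, then check hF = ψ·hV(T) + (1−ψ)·hL(T).
  T = 335.7 K: K = (1.567, 0.170), RR gives ψ = 0.124, H_out = 4.164 kJ/mol
  T = 376.7 K: K = (2.626, 0.339), RR gives ψ = 0.738, H_out = 29.353 kJ/mol
  T = 356.2 K: K = (2.059, 0.245), RR gives ψ = 0.498, H_out = 19.604 kJ/mol
  T = 345.9 K: K = (1.802, 0.205), RR gives ψ = 0.346, H_out = 13.232 kJ/mol
  T = 340.8 K: K = (1.682, 0.187), RR gives ψ = 0.249, H_out = 9.208 kJ/mol
  T = 338.2 K: K = (1.623, 0.178), RR gives ψ = 0.190, H_out = 6.797 kJ/mol
  T = 339.5 K: K = (1.652, 0.183), RR gives ψ = 0.220, H_out = 8.039 kJ/mol
Linear interpolation between T = 339.5 (H_out = 8.039) and T = 340.8 (H_out = 9.208) on hF = 8.282 gives T ≈ 339.8 K, at which ψ = 0.23.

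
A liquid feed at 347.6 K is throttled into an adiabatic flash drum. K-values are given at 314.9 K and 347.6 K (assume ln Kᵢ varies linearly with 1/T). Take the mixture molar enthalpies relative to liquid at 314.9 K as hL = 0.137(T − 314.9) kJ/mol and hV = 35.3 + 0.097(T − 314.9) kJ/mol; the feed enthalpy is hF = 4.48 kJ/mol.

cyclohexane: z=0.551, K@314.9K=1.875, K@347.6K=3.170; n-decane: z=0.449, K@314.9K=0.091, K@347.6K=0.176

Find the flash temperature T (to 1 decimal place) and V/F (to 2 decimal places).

T = 316.3 K, V/F = 0.12

Adiabatic flash: solve Rachford–Rice at each trial T, then check hF = ψ·hV(T) + (1−ψ)·hL(T).
  T = 314.9 K: K = (1.875, 0.091), RR gives ψ = 0.093, H_out = 3.284 kJ/mol
  T = 347.6 K: K = (3.170, 0.176), RR gives ψ = 0.462, H_out = 20.177 kJ/mol
  T = 331.2 K: K = (2.468, 0.129), RR gives ψ = 0.326, H_out = 13.540 kJ/mol
  T = 323.0 K: K = (2.157, 0.108), RR gives ψ = 0.230, H_out = 9.150 kJ/mol
  T = 318.9 K: K = (2.011, 0.099), RR gives ψ = 0.168, H_out = 6.440 kJ/mol
  T = 316.9 K: K = (1.942, 0.095), RR gives ψ = 0.132, H_out = 4.937 kJ/mol
Linear interpolation between T = 314.9 (H_out = 3.284) and T = 316.9 (H_out = 4.937) on hF = 4.48 gives T ≈ 316.3 K, at which ψ = 0.12.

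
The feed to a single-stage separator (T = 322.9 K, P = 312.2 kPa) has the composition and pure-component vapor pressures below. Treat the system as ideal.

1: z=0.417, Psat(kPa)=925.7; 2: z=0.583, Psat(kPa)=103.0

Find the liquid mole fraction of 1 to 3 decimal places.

Raoult's law: Kᵢ = Pᵢˢᵃᵗ/P = Pᵢˢᵃᵗ/312.2.
  K_1 = 925.7/312.2 = 2.96509, K_2 = 103.0/312.2 = 0.32992
Material balance + equilibrium reduce to Σ zᵢ(Kᵢ−1)/(1+ψ(Kᵢ−1)) = 0.
Feasibility: ΣzᵢKᵢ = 1.429, Σzᵢ/Kᵢ = 1.908 — both > 1, two phases present.
Binary case is linear: z₁(K₁−1)(1+ψ(K₂−1)) + z₂(K₂−1)(1+ψ(K₁−1)) = 0
⇒ ψ = [z₁(K₁−1)+z₂(K₂−1)] / [−(K₁−1)(K₂−1)] = 0.4288/1.3168 = 0.326
Compositions from xᵢ = zᵢ/(1+ψ(Kᵢ−1)), yᵢ = Kᵢxᵢ:
  1: x = 0.254, y = 0.754
  2: x = 0.746, y = 0.246

x_1 = 0.254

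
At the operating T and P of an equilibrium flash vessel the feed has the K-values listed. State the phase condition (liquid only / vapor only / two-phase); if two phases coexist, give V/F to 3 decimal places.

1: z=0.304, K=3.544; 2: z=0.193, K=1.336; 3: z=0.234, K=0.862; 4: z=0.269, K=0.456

two-phase, V/F = 0.822

ΣzᵢKᵢ = 1.660; Σzᵢ/Kᵢ = 1.092.
Both exceed 1, so a two-phase solution exists.
Material balance + equilibrium reduce to Σ zᵢ(Kᵢ−1)/(1+ψ(Kᵢ−1)) = 0.
Iterate (Newton) starting at ψ = 0.5:
  ψ = 0.500: g = 0.1602, g' = -0.552 → ψ = 0.790
  ψ = 0.790: g = 0.0153, g' = -0.481 → ψ = 0.822
Converged at ψ = 0.822.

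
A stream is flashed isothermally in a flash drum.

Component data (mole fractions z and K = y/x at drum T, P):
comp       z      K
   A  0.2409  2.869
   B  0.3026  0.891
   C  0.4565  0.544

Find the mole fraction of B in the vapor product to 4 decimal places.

y_B = 0.2796

Rachford–Rice: g(V/F) = Σ zᵢ(Kᵢ−1)/(1+V/F(Kᵢ−1)) = 0.
g(0) = ΣzᵢKᵢ − 1 = 0.2091 and g(1) = 1 − Σzᵢ/Kᵢ = -0.2627, so a root lies in (0, 1).
Iterate (Newton) starting at V/F = 0.5:
  V/F = 0.5000: g = -0.07178, g' = -0.3882 → V/F = 0.3151
  V/F = 0.3151: g = 0.00613, g' = -0.4666 → V/F = 0.3282
  V/F = 0.3282: g = 0.00005, g' = -0.4584 → V/F = 0.3283
Converged at V/F = 0.3283.
Compositions from xᵢ = zᵢ/(1+V/F(Kᵢ−1)), yᵢ = Kᵢxᵢ:
  A: x = 0.1493, y = 0.4283
  B: x = 0.3138, y = 0.2796
  C: x = 0.5369, y = 0.2921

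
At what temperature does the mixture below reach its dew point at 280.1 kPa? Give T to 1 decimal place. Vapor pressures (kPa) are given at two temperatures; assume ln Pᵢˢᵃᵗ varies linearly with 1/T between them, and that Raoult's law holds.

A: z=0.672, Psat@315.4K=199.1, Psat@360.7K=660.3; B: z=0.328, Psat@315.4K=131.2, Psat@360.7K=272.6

Dew-point temperature: Σzᵢ·P/Pᵢˢᵃᵗ(T) = 1. Interpolate ln Pᵢˢᵃᵗ = aᵢ + bᵢ/T.
  T = 315.4 K: ΣzᵢP/Pᵢˢᵃᵗ = 1.6456
  T = 360.7 K: ΣzᵢP/Pᵢˢᵃᵗ = 0.6221
  T = 338.0 K: ΣzᵢP/Pᵢˢᵃᵗ = 0.9738
  T = 326.7 K: ΣzᵢP/Pᵢˢᵃᵗ = 1.2521
  T = 332.4 K: ΣzᵢP/Pᵢˢᵃᵗ = 1.1001
  T = 335.2 K: ΣzᵢP/Pᵢˢᵃᵗ = 1.0344
Interpolating between 335.2 K and 338.0 K gives T ≈ 336.8 K.

T = 336.8 K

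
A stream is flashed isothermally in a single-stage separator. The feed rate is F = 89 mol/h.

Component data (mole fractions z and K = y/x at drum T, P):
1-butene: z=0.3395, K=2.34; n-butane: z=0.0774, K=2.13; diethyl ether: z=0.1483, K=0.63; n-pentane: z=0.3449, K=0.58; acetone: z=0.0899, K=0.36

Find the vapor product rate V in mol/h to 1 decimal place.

Rachford–Rice: g(V/F) = Σ zᵢ(Kᵢ−1)/(1+V/F(Kᵢ−1)) = 0.
Feasibility: ΣzᵢKᵢ = 1.2851, Σzᵢ/Kᵢ = 1.2612 — both > 1, two phases present.
Iterate (Newton) starting at V/F = 0.5:
  V/F = 0.5000: g = -0.00700, g' = -0.4666 → V/F = 0.4850
Converged at V/F = 0.4850.
Then V = V/F·F = 0.4850·89 = 43.2 mol/h and L = F − V = 45.8 mol/h.

V = 43.2 mol/h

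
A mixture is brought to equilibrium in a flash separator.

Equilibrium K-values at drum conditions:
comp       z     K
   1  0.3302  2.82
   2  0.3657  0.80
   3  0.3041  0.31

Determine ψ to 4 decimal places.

Let ψ = V/F and solve Σ zᵢ(Kᵢ−1)/(1+ψ(Kᵢ−1)) = 0.
Check two-phase: ΣzᵢKᵢ = 1.3180 > 1 and Σzᵢ/Kᵢ = 1.5552 > 1, so g(0) = 0.3180 > 0 and g(1) = -0.5552 < 0.
Newton iteration, ψ⁰ = 0.51:
  ψ = 0.5100: g = -0.09354, g' = -0.6570 → ψ = 0.3676
Converged at ψ = 0.3676.

ψ = 0.3676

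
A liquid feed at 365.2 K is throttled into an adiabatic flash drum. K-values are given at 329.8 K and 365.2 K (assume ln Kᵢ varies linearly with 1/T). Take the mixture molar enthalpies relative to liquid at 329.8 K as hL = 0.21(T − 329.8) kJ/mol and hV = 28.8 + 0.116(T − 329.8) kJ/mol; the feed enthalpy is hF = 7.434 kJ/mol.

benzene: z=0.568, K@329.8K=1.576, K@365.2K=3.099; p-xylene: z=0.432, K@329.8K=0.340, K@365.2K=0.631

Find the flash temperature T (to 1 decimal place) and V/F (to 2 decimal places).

T = 332.6 K, V/F = 0.24

Adiabatic flash: solve Rachford–Rice at each trial T, then check hF = ψ·hV(T) + (1−ψ)·hL(T).
  T = 329.8 K: K = (1.576, 0.340), RR gives ψ = 0.111, H_out = 3.185 kJ/mol
  T = 365.2 K: K = (3.099, 0.631), RR gives ψ = 1.000, H_out = 32.906 kJ/mol
  T = 347.5 K: K = (2.248, 0.471), RR gives ψ = 0.727, H_out = 23.438 kJ/mol
  T = 338.6 K: K = (1.889, 0.401), RR gives ψ = 0.463, H_out = 14.798 kJ/mol
  T = 334.2 K: K = (1.728, 0.370), RR gives ψ = 0.308, H_out = 9.654 kJ/mol
  T = 332.0 K: K = (1.651, 0.355), RR gives ψ = 0.216, H_out = 6.642 kJ/mol
Linear interpolation between T = 332.0 (H_out = 6.642) and T = 334.2 (H_out = 9.654) on hF = 7.434 gives T ≈ 332.6 K, at which ψ = 0.24.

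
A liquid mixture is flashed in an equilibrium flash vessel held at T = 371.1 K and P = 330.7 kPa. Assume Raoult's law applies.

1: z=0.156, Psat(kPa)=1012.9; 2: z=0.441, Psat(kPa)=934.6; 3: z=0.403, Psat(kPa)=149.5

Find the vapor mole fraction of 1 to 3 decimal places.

Raoult's law: Kᵢ = Pᵢˢᵃᵗ/P = Pᵢˢᵃᵗ/330.7.
  K_1 = 1012.9/330.7 = 3.06290, K_2 = 934.6/330.7 = 2.82613, K_3 = 149.5/330.7 = 0.45207
Newton iteration, ψ⁰ = 0.67:
  ψ = 0.670: g = 0.1484, g' = -0.717 → ψ = 0.877
  ψ = 0.877: g = -0.0010, g' = -0.750 → ψ = 0.876
Converged at ψ = 0.876.
Compositions from xᵢ = zᵢ/(1+ψ(Kᵢ−1)), yᵢ = Kᵢxᵢ:
  1: x = 0.056, y = 0.170
  2: x = 0.170, y = 0.480
  3: x = 0.775, y = 0.350

y_1 = 0.170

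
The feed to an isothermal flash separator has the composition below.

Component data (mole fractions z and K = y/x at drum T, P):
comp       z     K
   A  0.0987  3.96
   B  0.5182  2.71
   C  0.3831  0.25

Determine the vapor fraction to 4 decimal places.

ψ = 0.6168

Iterate (Newton) starting at ψ = 0.65:
  ψ = 0.6500: g = -0.04105, g' = -1.2615 → ψ = 0.6175
  ψ = 0.6175: g = -0.00080, g' = -1.2142 → ψ = 0.6168
Converged at ψ = 0.6168.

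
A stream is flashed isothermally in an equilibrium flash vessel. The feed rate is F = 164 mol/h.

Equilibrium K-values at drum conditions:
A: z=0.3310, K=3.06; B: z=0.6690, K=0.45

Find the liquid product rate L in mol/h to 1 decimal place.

Rachford–Rice: g(V/F) = Σ zᵢ(Kᵢ−1)/(1+V/F(Kᵢ−1)) = 0.
g(0) = ΣzᵢKᵢ − 1 = 0.3139 and g(1) = 1 − Σzᵢ/Kᵢ = -0.5948, so a root lies in (0, 1).
Binary case is linear: z₁(K₁−1)(1+V/F(K₂−1)) + z₂(K₂−1)(1+V/F(K₁−1)) = 0
⇒ V/F = [z₁(K₁−1)+z₂(K₂−1)] / [−(K₁−1)(K₂−1)] = 0.31391/1.13300 = 0.2771
Then V = V/F·F = 0.2771·164 = 45.4 mol/h and L = F − V = 118.6 mol/h.

L = 118.6 mol/h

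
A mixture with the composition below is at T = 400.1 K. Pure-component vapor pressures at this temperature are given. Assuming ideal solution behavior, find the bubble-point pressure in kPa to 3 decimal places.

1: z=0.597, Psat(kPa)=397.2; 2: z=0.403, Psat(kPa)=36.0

Pbub = 251.636 kPa

At the bubble point ψ → 0, so ΣzᵢKᵢ = 1 with Kᵢ = Pᵢˢᵃᵗ/P ⇒ P = ΣzᵢPᵢˢᵃᵗ.
P = 0.597·397.2 + 0.403·36.0 = 251.636 kPa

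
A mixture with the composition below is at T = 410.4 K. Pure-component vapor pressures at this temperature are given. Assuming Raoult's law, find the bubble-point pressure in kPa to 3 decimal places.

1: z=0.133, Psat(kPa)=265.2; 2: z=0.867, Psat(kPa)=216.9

At the bubble point ψ → 0, so ΣzᵢKᵢ = 1 with Kᵢ = Pᵢˢᵃᵗ/P ⇒ P = ΣzᵢPᵢˢᵃᵗ.
P = 0.133·265.2 + 0.867·216.9 = 223.324 kPa

Pbub = 223.324 kPa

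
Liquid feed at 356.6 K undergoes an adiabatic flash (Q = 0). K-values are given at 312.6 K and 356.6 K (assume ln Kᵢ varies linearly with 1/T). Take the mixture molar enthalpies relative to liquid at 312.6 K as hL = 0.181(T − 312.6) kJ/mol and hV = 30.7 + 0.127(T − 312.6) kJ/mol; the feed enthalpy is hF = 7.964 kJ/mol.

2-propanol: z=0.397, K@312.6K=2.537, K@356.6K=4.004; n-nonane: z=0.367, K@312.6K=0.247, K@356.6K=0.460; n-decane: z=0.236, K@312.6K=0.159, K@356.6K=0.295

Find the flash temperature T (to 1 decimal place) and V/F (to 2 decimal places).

T = 322.8 K, V/F = 0.20

Adiabatic flash: solve Rachford–Rice at each trial T, then check hF = ψ·hV(T) + (1−ψ)·hL(T).
  T = 312.6 K: K = (2.537, 0.247, 0.159), RR gives ψ = 0.112, H_out = 3.429 kJ/mol
  T = 356.6 K: K = (4.004, 0.460, 0.295), RR gives ψ = 0.451, H_out = 20.752 kJ/mol
  T = 334.6 K: K = (3.235, 0.344, 0.221), RR gives ψ = 0.293, H_out = 12.629 kJ/mol
  T = 323.6 K: K = (2.877, 0.293, 0.189), RR gives ψ = 0.209, H_out = 8.288 kJ/mol
  T = 318.1 K: K = (2.705, 0.269, 0.173), RR gives ψ = 0.163, H_out = 5.945 kJ/mol
  T = 320.9 K: K = (2.792, 0.281, 0.181), RR gives ψ = 0.187, H_out = 7.156 kJ/mol
  T = 322.2 K: K = (2.833, 0.287, 0.185), RR gives ψ = 0.198, H_out = 7.705 kJ/mol
Linear interpolation between T = 322.2 (H_out = 7.705) and T = 323.6 (H_out = 8.288) on hF = 7.964 gives T ≈ 322.8 K, at which ψ = 0.20.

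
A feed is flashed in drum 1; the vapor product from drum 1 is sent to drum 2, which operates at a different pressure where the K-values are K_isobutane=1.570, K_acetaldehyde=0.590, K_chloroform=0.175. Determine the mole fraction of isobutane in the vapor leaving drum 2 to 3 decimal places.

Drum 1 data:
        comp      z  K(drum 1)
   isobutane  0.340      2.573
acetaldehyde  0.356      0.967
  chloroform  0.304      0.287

Drum 1:
Newton iteration, ψ₁⁰ = 0.5:
  ψ₁ = 0.500: g = -0.0494, g' = -0.637 → ψ₁ = 0.422
  ψ₁ = 0.422: g = -0.0008, g' = -0.621 → ψ₁ = 0.421
Converged at ψ₁ = 0.421.
Drum-1 compositions:
  isobutane: x = 0.205, y = 0.526
  acetaldehyde: x = 0.361, y = 0.349
  chloroform: x = 0.434, y = 0.125
Drum-2 feed = drum-1 vapor: z₂ = (0.5262, 0.3491, 0.1247).
Drum 2:
Iterate (Newton) starting at ψ₂ = 0.32:
  ψ₂ = 0.320: g = -0.0509, g' = -0.357 → ψ₂ = 0.177
  ψ₂ = 0.177: g = -0.0025, g' = -0.326 → ψ₂ = 0.170
Converged at ψ₂ = 0.170.
  isobutane: x = 0.480, y = 0.753
  acetaldehyde: x = 0.375, y = 0.221
  chloroform: x = 0.145, y = 0.025

y_isobutane (drum 2) = 0.753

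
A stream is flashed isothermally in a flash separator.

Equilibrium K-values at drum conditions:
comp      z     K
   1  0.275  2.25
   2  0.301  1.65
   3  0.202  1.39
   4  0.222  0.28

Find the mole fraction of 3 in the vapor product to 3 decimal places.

Rachford–Rice: g(V/F) = Σ zᵢ(Kᵢ−1)/(1+V/F(Kᵢ−1)) = 0.
Feasibility: ΣzᵢKᵢ = 1.458, Σzᵢ/Kᵢ = 1.243 — both > 1, two phases present.
Newton–Raphson from V/F = 0.5:
  V/F = 0.500: g = 0.1754, g' = -0.538 → V/F = 0.826
  V/F = 0.826: g = -0.0385, g' = -0.877 → V/F = 0.782
  V/F = 0.782: g = -0.0021, g' = -0.787 → V/F = 0.780
Converged at V/F = 0.780.
Compositions from xᵢ = zᵢ/(1+V/F(Kᵢ−1)), yᵢ = Kᵢxᵢ:
  1: x = 0.139, y = 0.313
  2: x = 0.200, y = 0.330
  3: x = 0.155, y = 0.215
  4: x = 0.506, y = 0.142

y_3 = 0.215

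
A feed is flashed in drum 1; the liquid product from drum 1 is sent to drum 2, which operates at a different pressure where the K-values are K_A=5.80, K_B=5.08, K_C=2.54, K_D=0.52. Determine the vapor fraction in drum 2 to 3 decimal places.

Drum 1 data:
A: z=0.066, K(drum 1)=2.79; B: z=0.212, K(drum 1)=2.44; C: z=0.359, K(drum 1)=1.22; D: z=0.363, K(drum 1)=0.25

Drum 1:
Let ψ₁ = V/F and solve Σ zᵢ(Kᵢ−1)/(1+ψ₁(Kᵢ−1)) = 0.
Feasibility: ΣzᵢKᵢ = 1.230, Σzᵢ/Kᵢ = 1.857 — both > 1, two phases present.
Newton iteration, ψ₁⁰ = 0.37:
  ψ₁ = 0.370: g = -0.0335, g' = -0.670 → ψ₁ = 0.320
  ψ₁ = 0.320: g = -0.0003, g' = -0.660 → ψ₁ = 0.319
Converged at ψ₁ = 0.319.
Drum-1 compositions:
  A: x = 0.042, y = 0.117
  B: x = 0.145, y = 0.354
  C: x = 0.335, y = 0.409
  D: x = 0.477, y = 0.119
Drum-2 feed = drum-1 liquid: z₂ = (0.0420, 0.1452, 0.3354, 0.4774).
Drum 2:
Material balance + equilibrium reduce to Σ zᵢ(Kᵢ−1)/(1+ψ₂(Kᵢ−1)) = 0.
Check two-phase: ΣzᵢKᵢ = 2.081 > 1 and Σzᵢ/Kᵢ = 1.086 > 1, so g(0) = 1.081 > 0 and g(1) = -0.086 < 0.
Newton iteration, ψ₂⁰ = 0.5:
  ψ₂ = 0.500: g = 0.2445, g' = -0.790 → ψ₂ = 0.810
  ψ₂ = 0.810: g = 0.0340, g' = -0.623 → ψ₂ = 0.864
Converged at ψ₂ = 0.864.
  A: x = 0.008, y = 0.047
  B: x = 0.032, y = 0.163
  C: x = 0.144, y = 0.365
  D: x = 0.816, y = 0.424

V/F (drum 2) = 0.864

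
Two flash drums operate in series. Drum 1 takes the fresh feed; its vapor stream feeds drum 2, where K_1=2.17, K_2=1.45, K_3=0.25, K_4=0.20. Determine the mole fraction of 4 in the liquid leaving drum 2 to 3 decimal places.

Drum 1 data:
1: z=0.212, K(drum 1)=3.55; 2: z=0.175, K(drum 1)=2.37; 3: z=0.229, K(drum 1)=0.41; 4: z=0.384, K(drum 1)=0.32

Drum 1:
Material balance + equilibrium reduce to Σ zᵢ(Kᵢ−1)/(1+ψ₁(Kᵢ−1)) = 0.
g(0) = ΣzᵢKᵢ − 1 = 0.384 and g(1) = 1 − Σzᵢ/Kᵢ = -0.892, so a root lies in (0, 1).
Newton iteration, ψ₁⁰ = 0.5:
  ψ₁ = 0.500: g = -0.2074, g' = -0.950 → ψ₁ = 0.282
  ψ₁ = 0.282: g = 0.0025, g' = -1.024 → ψ₁ = 0.284
Converged at ψ₁ = 0.284.
Drum-1 compositions:
  1: x = 0.123, y = 0.436
  2: x = 0.126, y = 0.299
  3: x = 0.275, y = 0.113
  4: x = 0.476, y = 0.152
Drum-2 feed = drum-1 vapor: z₂ = (0.4364, 0.2985, 0.1128, 0.1523).
Drum 2:
Let ψ₂ = V/F and solve Σ zᵢ(Kᵢ−1)/(1+ψ₂(Kᵢ−1)) = 0.
Feasibility: ΣzᵢKᵢ = 1.438, Σzᵢ/Kᵢ = 1.620 — both > 1, two phases present.
Newton–Raphson from ψ₂ = 0.5:
  ψ₂ = 0.500: g = 0.0933, g' = -0.711 → ψ₂ = 0.631
  ψ₂ = 0.631: g = -0.0085, g' = -0.861 → ψ₂ = 0.621
Converged at ψ₂ = 0.621.
  1: x = 0.253, y = 0.548
  2: x = 0.233, y = 0.338
  3: x = 0.211, y = 0.053
  4: x = 0.303, y = 0.061

x_4 (drum 2) = 0.303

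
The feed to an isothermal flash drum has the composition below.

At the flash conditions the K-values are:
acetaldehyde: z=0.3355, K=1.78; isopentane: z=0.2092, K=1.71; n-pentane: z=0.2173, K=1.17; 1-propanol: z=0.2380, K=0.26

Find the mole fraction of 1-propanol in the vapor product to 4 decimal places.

y_1-propanol = 0.1111

Rachford–Rice: g(ψ) = Σ zᵢ(Kᵢ−1)/(1+ψ(Kᵢ−1)) = 0.
Check two-phase: ΣzᵢKᵢ = 1.2710 > 1 and Σzᵢ/Kᵢ = 1.4119 > 1, so g(0) = 0.2710 > 0 and g(1) = -0.4119 < 0.
Newton iteration, ψ⁰ = 0.5:
  ψ = 0.5000: g = 0.05238, g' = -0.4968 → ψ = 0.6054
  ψ = 0.6054: g = -0.00394, g' = -0.5787 → ψ = 0.5986
Converged at ψ = 0.5986.
Compositions from xᵢ = zᵢ/(1+ψ(Kᵢ−1)), yᵢ = Kᵢxᵢ:
  acetaldehyde: x = 0.2287, y = 0.4071
  isopentane: x = 0.1468, y = 0.2510
  n-pentane: x = 0.1972, y = 0.2308
  1-propanol: x = 0.4272, y = 0.1111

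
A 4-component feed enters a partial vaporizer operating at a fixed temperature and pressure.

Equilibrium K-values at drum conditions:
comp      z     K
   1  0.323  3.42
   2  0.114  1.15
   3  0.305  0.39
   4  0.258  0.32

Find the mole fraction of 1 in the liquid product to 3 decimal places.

x_1 = 0.182

Let ψ = V/F and solve Σ zᵢ(Kᵢ−1)/(1+ψ(Kᵢ−1)) = 0.
g(0) = ΣzᵢKᵢ − 1 = 0.437 and g(1) = 1 − Σzᵢ/Kᵢ = -0.782, so a root lies in (0, 1).
Iterate (Newton) starting at ψ = 0.69:
  ψ = 0.690: g = -0.3435, g' = -1.029 → ψ = 0.356
  ψ = 0.356: g = -0.0333, g' = -0.941 → ψ = 0.321
Converged at ψ = 0.321.
Compositions from xᵢ = zᵢ/(1+ψ(Kᵢ−1)), yᵢ = Kᵢxᵢ:
  1: x = 0.182, y = 0.621
  2: x = 0.109, y = 0.125
  3: x = 0.379, y = 0.148
  4: x = 0.330, y = 0.106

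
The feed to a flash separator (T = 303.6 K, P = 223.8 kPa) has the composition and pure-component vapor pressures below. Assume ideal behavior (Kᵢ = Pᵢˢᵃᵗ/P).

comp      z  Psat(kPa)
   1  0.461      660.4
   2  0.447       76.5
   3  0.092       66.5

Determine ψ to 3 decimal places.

ψ = 0.416

Raoult's law: Kᵢ = Pᵢˢᵃᵗ/P = Pᵢˢᵃᵗ/223.8.
  K_1 = 660.4/223.8 = 2.95085, K_2 = 76.5/223.8 = 0.34182, K_3 = 66.5/223.8 = 0.29714
Rachford–Rice: g(ψ) = Σ zᵢ(Kᵢ−1)/(1+ψ(Kᵢ−1)) = 0.
Check two-phase: ΣzᵢKᵢ = 1.540 > 1 and Σzᵢ/Kᵢ = 1.774 > 1, so g(0) = 0.540 > 0 and g(1) = -0.774 < 0.
Iterate (Newton) starting at ψ = 0.5:
  ψ = 0.500: g = -0.0830, g' = -0.988 → ψ = 0.416
Converged at ψ = 0.416.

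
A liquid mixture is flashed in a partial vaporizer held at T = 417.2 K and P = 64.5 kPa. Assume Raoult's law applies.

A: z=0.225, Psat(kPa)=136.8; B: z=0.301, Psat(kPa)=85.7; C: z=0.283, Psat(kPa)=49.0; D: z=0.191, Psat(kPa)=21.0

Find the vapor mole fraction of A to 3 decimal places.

y_A = 0.322

Raoult's law: Kᵢ = Pᵢˢᵃᵗ/P = Pᵢˢᵃᵗ/64.5.
  K_A = 136.8/64.5 = 2.12093, K_B = 85.7/64.5 = 1.32868, K_C = 49.0/64.5 = 0.75969, K_D = 21.0/64.5 = 0.32558
Iterate (Newton) starting at ψ = 0.39:
  ψ = 0.390: g = 0.0134, g' = -0.342 → ψ = 0.429
Converged at ψ = 0.429.
Compositions from xᵢ = zᵢ/(1+ψ(Kᵢ−1)), yᵢ = Kᵢxᵢ:
  A: x = 0.152, y = 0.322
  B: x = 0.264, y = 0.351
  C: x = 0.316, y = 0.240
  D: x = 0.269, y = 0.087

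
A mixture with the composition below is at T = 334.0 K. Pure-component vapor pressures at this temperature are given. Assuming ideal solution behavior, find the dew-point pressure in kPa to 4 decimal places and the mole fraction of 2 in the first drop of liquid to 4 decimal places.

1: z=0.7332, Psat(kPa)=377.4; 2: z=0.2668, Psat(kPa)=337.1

Pdew = 365.7346 kPa, x_2 = 0.2895

At the dew point ψ → 1, so Σzᵢ/Kᵢ = 1 with Kᵢ = Pᵢˢᵃᵗ/P ⇒ 1/P = Σzᵢ/Pᵢˢᵃᵗ.
1/P = 0.7332/377.4 + 0.2668/337.1 = 0.0027342 ⇒ P = 365.7346 kPa
xᵢ = zᵢP/Pᵢˢᵃᵗ ⇒ x_2 = 0.2668·365.7346/337.1 = 0.2895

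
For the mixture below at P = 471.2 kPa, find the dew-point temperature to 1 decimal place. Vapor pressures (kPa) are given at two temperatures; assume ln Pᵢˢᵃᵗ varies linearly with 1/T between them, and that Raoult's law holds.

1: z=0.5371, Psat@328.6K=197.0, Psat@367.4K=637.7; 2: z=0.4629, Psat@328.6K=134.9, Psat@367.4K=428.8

T = 363.7 K

Dew-point temperature: Σzᵢ·P/Pᵢˢᵃᵗ(T) = 1. Interpolate ln Pᵢˢᵃᵗ = aᵢ + bᵢ/T.
  T = 328.6 K: ΣzᵢP/Pᵢˢᵃᵗ = 2.9016
  T = 367.4 K: ΣzᵢP/Pᵢˢᵃᵗ = 0.9055
  T = 348.0 K: ΣzᵢP/Pᵢˢᵃᵗ = 1.5692
  T = 357.7 K: ΣzᵢP/Pᵢˢᵃᵗ = 1.1832
  T = 362.5 K: ΣzᵢP/Pᵢˢᵃᵗ = 1.0347
  T = 364.9 K: ΣzᵢP/Pᵢˢᵃᵗ = 0.9688
  T = 363.7 K: ΣzᵢP/Pᵢˢᵃᵗ = 1.0011
Interpolating between 363.7 K and 364.9 K gives T ≈ 363.7 K.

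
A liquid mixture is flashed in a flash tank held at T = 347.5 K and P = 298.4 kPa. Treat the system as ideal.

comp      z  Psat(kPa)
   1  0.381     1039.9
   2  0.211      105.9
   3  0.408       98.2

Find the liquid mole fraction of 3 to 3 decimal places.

Raoult's law: Kᵢ = Pᵢˢᵃᵗ/P = Pᵢˢᵃᵗ/298.4.
  K_1 = 1039.9/298.4 = 3.48492, K_2 = 105.9/298.4 = 0.35489, K_3 = 98.2/298.4 = 0.32909
Iterate (Newton) starting at ψ = 0.63:
  ψ = 0.630: g = -0.3344, g' = -1.158 → ψ = 0.341
  ψ = 0.341: g = -0.0171, g' = -1.142 → ψ = 0.326
Converged at ψ = 0.326.
Compositions from xᵢ = zᵢ/(1+ψ(Kᵢ−1)), yᵢ = Kᵢxᵢ:
  1: x = 0.210, y = 0.733
  2: x = 0.267, y = 0.095
  3: x = 0.522, y = 0.172

x_3 = 0.522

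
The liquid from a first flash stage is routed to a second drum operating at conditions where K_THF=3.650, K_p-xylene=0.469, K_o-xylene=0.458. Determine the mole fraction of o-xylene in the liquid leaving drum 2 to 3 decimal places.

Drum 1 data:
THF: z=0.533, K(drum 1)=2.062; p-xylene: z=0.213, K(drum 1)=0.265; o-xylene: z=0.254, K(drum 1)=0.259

Drum 1:
Let ψ₁ = V/F and solve Σ zᵢ(Kᵢ−1)/(1+ψ₁(Kᵢ−1)) = 0.
g(0) = ΣzᵢKᵢ − 1 = 0.221 and g(1) = 1 − Σzᵢ/Kᵢ = -1.043, so a root lies in (0, 1).
Iterate (Newton) starting at ψ₁ = 0.5:
  ψ₁ = 0.500: g = -0.1768, g' = -0.896 → ψ₁ = 0.303
  ψ₁ = 0.303: g = -0.0156, g' = -0.766 → ψ₁ = 0.282
Converged at ψ₁ = 0.282.
Drum-1 compositions:
  THF: x = 0.410, y = 0.846
  p-xylene: x = 0.269, y = 0.071
  o-xylene: x = 0.321, y = 0.083
Drum-2 feed = drum-1 liquid: z₂ = (0.4101, 0.2687, 0.3212).
Drum 2:
Rachford–Rice: g(ψ₂) = Σ zᵢ(Kᵢ−1)/(1+ψ₂(Kᵢ−1)) = 0.
g(0) = ΣzᵢKᵢ − 1 = 0.770 and g(1) = 1 − Σzᵢ/Kᵢ = -0.387, so a root lies in (0, 1).
Newton iteration, ψ₂⁰ = 0.5:
  ψ₂ = 0.500: g = 0.0343, g' = -0.851 → ψ₂ = 0.540
  ψ₂ = 0.540: g = 0.0006, g' = -0.825 → ψ₂ = 0.541
Converged at ψ₂ = 0.541.
  THF: x = 0.169, y = 0.615
  p-xylene: x = 0.377, y = 0.177
  o-xylene: x = 0.454, y = 0.208

x_o-xylene (drum 2) = 0.454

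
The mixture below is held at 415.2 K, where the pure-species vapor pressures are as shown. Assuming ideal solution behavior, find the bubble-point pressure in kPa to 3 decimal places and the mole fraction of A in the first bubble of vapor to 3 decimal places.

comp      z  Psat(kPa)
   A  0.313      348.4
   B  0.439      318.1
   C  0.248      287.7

Pbub = 320.045 kPa, y_A = 0.341

At the bubble point ψ → 0, so ΣzᵢKᵢ = 1 with Kᵢ = Pᵢˢᵃᵗ/P ⇒ P = ΣzᵢPᵢˢᵃᵗ.
P = 0.313·348.4 + 0.439·318.1 + 0.248·287.7 = 320.045 kPa
yᵢ = zᵢPᵢˢᵃᵗ/P ⇒ y_A = 0.313·348.4/320.045 = 0.341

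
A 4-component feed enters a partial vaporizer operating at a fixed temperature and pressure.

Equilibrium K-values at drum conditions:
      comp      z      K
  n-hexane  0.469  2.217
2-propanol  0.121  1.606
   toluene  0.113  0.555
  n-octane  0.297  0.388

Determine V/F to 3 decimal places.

Iterate (Newton) starting at V/F = 0.5:
  V/F = 0.500: g = 0.0845, g' = -0.563 → V/F = 0.650
  V/F = 0.650: g = -0.0014, g' = -0.591 → V/F = 0.648
Converged at V/F = 0.648.

V/F = 0.648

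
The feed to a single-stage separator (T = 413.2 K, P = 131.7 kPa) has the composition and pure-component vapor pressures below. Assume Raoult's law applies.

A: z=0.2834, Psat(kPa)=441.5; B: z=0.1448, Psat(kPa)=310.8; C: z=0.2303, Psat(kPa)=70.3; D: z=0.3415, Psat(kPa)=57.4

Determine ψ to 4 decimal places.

Raoult's law: Kᵢ = Pᵢˢᵃᵗ/P = Pᵢˢᵃᵗ/131.7.
  K_A = 441.5/131.7 = 3.352316, K_B = 310.8/131.7 = 2.359909, K_C = 70.3/131.7 = 0.533789, K_D = 57.4/131.7 = 0.435839
Rachford–Rice: g(ψ) = Σ zᵢ(Kᵢ−1)/(1+ψ(Kᵢ−1)) = 0.
Feasibility: ΣzᵢKᵢ = 1.5635, Σzᵢ/Kᵢ = 1.3609 — both > 1, two phases present.
Newton–Raphson from ψ = 0.5:
  ψ = 0.5000: g = 0.01519, g' = -0.7220 → ψ = 0.5210
  ψ = 0.5210: g = 0.00009, g' = -0.7137 → ψ = 0.5212
Converged at ψ = 0.5212.

ψ = 0.5212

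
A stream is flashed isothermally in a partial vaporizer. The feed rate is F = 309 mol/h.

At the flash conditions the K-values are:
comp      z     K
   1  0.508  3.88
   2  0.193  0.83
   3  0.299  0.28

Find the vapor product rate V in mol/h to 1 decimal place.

V = 220.2 mol/h

Iterate (Newton) starting at ψ = 0.5:
  ψ = 0.500: g = 0.2274, g' = -1.093 → ψ = 0.708
  ψ = 0.708: g = 0.0049, g' = -1.108 → ψ = 0.712
Converged at ψ = 0.712.
Then V = ψ·F = 0.7125·309 = 220.2 mol/h and L = F − V = 88.8 mol/h.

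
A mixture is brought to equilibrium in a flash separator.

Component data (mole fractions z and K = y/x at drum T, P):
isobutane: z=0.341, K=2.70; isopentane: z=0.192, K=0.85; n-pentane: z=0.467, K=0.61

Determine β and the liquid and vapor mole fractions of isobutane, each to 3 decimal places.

β = 0.649, x_isobutane = 0.162, y_isobutane = 0.438

Iterate (Newton) starting at β = 0.47:
  β = 0.470: g = 0.0682, g' = -0.416 → β = 0.634
  β = 0.634: g = 0.0052, g' = -0.359 → β = 0.649
Converged at β = 0.649.
Compositions from xᵢ = zᵢ/(1+β(Kᵢ−1)), yᵢ = Kᵢxᵢ:
  isobutane: x = 0.162, y = 0.438
  isopentane: x = 0.213, y = 0.181
  n-pentane: x = 0.625, y = 0.381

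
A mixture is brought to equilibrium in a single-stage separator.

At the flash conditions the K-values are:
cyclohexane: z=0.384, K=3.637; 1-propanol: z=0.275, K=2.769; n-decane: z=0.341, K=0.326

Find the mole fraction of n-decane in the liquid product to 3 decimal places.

x_n-decane = 0.767

Let ψ = V/F and solve Σ zᵢ(Kᵢ−1)/(1+ψ(Kᵢ−1)) = 0.
Feasibility: ΣzᵢKᵢ = 2.269, Σzᵢ/Kᵢ = 1.251 — both > 1, two phases present.
Newton–Raphson from ψ = 0.5:
  ψ = 0.500: g = 0.3482, g' = -1.091 → ψ = 0.819
  ψ = 0.819: g = 0.0060, g' = -1.183 → ψ = 0.824
Converged at ψ = 0.824.
Compositions from xᵢ = zᵢ/(1+ψ(Kᵢ−1)), yᵢ = Kᵢxᵢ:
  cyclohexane: x = 0.121, y = 0.440
  1-propanol: x = 0.112, y = 0.310
  n-decane: x = 0.767, y = 0.250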